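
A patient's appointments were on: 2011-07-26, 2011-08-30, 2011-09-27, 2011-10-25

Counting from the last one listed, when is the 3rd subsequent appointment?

These are Tuesdays with 35, 28, 28-day gaps.
Each is the final Tuesday of its month — 2011-08-30 is past the 28th, so '4th Tuesday' doesn't fit.
Last Tuesday of November 2011: 2011-11-29.
Last Tuesday of December 2011: 2011-12-27.
January 2012 ends with Tuesday 2012-01-31.

2012-01-31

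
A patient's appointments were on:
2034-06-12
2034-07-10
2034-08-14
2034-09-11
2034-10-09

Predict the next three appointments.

2034-11-13, 2034-12-11, 2035-01-08

All dates are Mondays, 28, 35, 28, 28 days apart.
Specifically, the 2nd Monday of each month.
2nd Monday of November 2034: 2034-11-13.
December 2034 — 2nd Monday is 2034-12-11.
2nd Monday of January 2035: 2035-01-08.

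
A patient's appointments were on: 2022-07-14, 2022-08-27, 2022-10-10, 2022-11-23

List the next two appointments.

2023-01-06, 2023-02-19

Every event comes 44 days after the last (44, 44, 44).
2022-11-23 + 44 days = 2023-01-06.
2023-01-06 + 44 days = 2023-02-19.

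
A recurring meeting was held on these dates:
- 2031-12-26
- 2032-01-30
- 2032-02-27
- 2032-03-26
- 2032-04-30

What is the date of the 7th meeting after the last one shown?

2032-11-26

All Fridays; the gaps (35, 28, 28, 35) vary with month length.
This is the last Friday of each month.
Last Friday of May 2032: 2032-05-28.
Last Friday of June 2032: 2032-06-25.
Last Friday of July 2032: 2032-07-30.
Last Friday of August 2032: 2032-08-27.
September 2032 ends with Friday 2032-09-24.
Last Friday of October 2032: 2032-10-29.
Last Friday of November 2032: 2032-11-26.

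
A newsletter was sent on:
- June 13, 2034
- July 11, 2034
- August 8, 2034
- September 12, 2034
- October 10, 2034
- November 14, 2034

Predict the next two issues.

Gaps: 28, 28, 35, 28, 35 days — a mix of 28 and 35. Every date is a Tuesday.
Each is the 2nd Tuesday of its month.
2nd Tuesday of December 2034: December 12, 2034.
2nd Tuesday of January 2035: January 9, 2035.

December 12, 2034; January 9, 2035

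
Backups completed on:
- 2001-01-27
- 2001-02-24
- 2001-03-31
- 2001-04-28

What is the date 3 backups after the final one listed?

2001-07-28

These are Saturdays with 28, 35, 28-day gaps.
Each is the final Saturday of its month — 2001-03-31 is past the 28th, so '4th Saturday' doesn't fit.
Last Saturday of May 2001: 2001-05-26.
Last Saturday of June 2001: 2001-06-30.
July 2001 ends with Saturday 2001-07-28.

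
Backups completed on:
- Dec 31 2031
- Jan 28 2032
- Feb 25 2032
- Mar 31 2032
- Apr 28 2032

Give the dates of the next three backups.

All Wednesdays; the gaps (28, 28, 35, 28) vary with month length.
This is the last Wednesday of each month.
Last Wednesday of May 2032: May 26 2032.
June 2032 ends with Wednesday Jun 30 2032.
Last Wednesday of July 2032: Jul 28 2032.

May 26 2032, Jun 30 2032, Jul 28 2032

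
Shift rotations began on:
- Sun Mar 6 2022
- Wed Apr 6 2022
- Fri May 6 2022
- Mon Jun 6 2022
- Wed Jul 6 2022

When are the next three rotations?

Sat Aug 6 2022, Tue Sep 6 2022, Thu Oct 6 2022

Gaps: 31, 30, 31, 30 days — not constant. Every event is on the 6th of the month.
Pattern: the 6th of each month.
August 2022: Sat Aug 6 2022.
Next: September 2022 → Tue Sep 6 2022.
October 2022: Thu Oct 6 2022.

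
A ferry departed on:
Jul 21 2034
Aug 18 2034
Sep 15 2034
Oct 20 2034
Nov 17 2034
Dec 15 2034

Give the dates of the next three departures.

Jan 19 2035, Feb 16 2035, Mar 16 2035

These are Fridays at 28- or 35-day spacing (28, 28, 35, 28, 28).
The pattern: 3rd Friday of the month.
January 2035 — 3rd Friday is Jan 19 2035.
February 2035 — 3rd Friday is Feb 16 2035.
3rd Friday of March 2035: Mar 16 2035.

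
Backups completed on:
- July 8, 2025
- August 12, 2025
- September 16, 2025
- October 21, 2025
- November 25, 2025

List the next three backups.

Gaps between consecutive events: 35, 35, 35, 35 days — a constant 35-day interval.
November 25, 2025 + 35 days = December 30, 2025.
December 30, 2025 + 35 days = February 3, 2026.
February 3, 2026 + 35 days = March 10, 2026.

December 30, 2025; February 3, 2026; March 10, 2026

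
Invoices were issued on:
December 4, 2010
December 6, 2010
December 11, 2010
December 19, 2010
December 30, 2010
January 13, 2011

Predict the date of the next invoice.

Intervals are 2, 5, 8, 11, 14 days — an arithmetic progression with common difference 3.
Next gap: 17 days. January 13, 2011 + 17 days = January 30, 2011.

January 30, 2011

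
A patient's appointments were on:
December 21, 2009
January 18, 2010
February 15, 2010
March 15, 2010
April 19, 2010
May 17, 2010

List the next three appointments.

Gaps: 28, 28, 28, 35, 28 days — a mix of 28 and 35. Every date is a Monday.
Each is the 3rd Monday of its month.
June 2010 — 3rd Monday is June 21, 2010.
July 2010 — 3rd Monday is July 19, 2010.
3rd Monday of August 2010: August 16, 2010.

June 21, 2010; July 19, 2010; August 16, 2010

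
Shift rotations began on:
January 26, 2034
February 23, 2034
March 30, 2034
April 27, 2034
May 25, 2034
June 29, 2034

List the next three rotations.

July 27, 2034; August 31, 2034; September 28, 2034

Every date is a Thursday; gaps 28, 35, 28, 28, 35 days.
Each is the last Thursday of its month (at least one falls on the 29th or later, ruling out '4th Thursday').
July 2034 ends with Thursday July 27, 2034.
Last Thursday of August 2034: August 31, 2034.
September 2034 ends with Thursday September 28, 2034.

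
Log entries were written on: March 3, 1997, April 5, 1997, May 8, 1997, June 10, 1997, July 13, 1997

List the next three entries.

Every event comes 33 days after the last (33, 33, 33, 33).
July 13, 1997 + 33 days = August 15, 1997.
August 15, 1997 + 33 days = September 17, 1997.
September 17, 1997 + 33 days = October 20, 1997.

August 15, 1997; September 17, 1997; October 20, 1997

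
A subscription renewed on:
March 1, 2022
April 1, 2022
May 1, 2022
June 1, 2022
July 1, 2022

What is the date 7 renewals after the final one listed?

February 1, 2023

Each date is the 1st; the gaps (31, 30, 31, 30) track the month lengths.
The rule is the 1st of each month.
Next: August 2022 → August 1, 2022.
Next: September 2022 → September 1, 2022.
Next: October 2022 → October 1, 2022.
November 2022: November 1, 2022.
December 2022: December 1, 2022.
Next: January 2023 → January 1, 2023.
February 2023: February 1, 2023.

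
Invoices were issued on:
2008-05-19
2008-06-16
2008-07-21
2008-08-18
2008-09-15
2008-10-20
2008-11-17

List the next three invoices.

Gaps: 28, 35, 28, 28, 35, 28 days — a mix of 28 and 35. Every date is a Monday.
Each is the 3rd Monday of its month.
3rd Monday of December 2008: 2008-12-15.
January 2009 — 3rd Monday is 2009-01-19.
3rd Monday of February 2009: 2009-02-16.

2008-12-15, 2009-01-19, 2009-02-16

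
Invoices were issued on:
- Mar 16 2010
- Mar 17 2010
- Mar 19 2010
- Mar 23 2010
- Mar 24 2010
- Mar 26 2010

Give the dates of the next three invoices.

Every event lands on a Tuesday or Wednesday or Friday (gaps cycle 1, 2, 4, 1, 2).
So the schedule is: every Tuesday, Wednesday and Friday.
Next Tuesday: Mar 30 2010.
Next Wednesday: Mar 31 2010.
Next Friday: Apr 2 2010.

Mar 30 2010, Mar 31 2010, Apr 2 2010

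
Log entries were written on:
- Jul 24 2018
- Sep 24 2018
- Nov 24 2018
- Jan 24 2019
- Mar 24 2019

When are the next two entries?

Gaps: 62, 61, 61, 59 days — not constant. Every event is on the 24th of the month.
Pattern: the 24th of every 2 months.
Next: May 2019 → May 24 2019.
July 2019: Jul 24 2019.

May 24 2019, Jul 24 2019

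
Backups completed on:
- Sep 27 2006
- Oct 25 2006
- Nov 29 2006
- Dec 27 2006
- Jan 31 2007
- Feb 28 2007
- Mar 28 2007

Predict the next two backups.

These are Wednesdays with 28, 35, 28, 35, 28, 28-day gaps.
Each is the final Wednesday of its month — Nov 29 2006 is past the 28th, so '4th Wednesday' doesn't fit.
Last Wednesday of April 2007: Apr 25 2007.
May 2007 ends with Wednesday May 30 2007.

Apr 25 2007, May 30 2007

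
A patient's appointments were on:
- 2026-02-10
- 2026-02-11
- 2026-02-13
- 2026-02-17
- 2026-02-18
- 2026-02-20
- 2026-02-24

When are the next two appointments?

2026-02-25, 2026-02-27

Gaps: 1, 2, 4, 1, 2, 4 days — not constant, but cyclic with period 3.
The events fall on every Tuesday, Wednesday and Friday.
Next Wednesday: 2026-02-25.
The following Friday is 2026-02-27.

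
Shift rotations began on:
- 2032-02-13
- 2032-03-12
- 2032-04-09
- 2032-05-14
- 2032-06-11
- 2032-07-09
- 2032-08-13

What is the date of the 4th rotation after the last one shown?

2032-12-10

Gaps: 28, 28, 35, 28, 28, 35 days — a mix of 28 and 35. Every date is a Friday.
Each is the 2nd Friday of its month.
2nd Friday of September 2032: 2032-09-10.
2nd Friday of October 2032: 2032-10-08.
2nd Friday of November 2032: 2032-11-12.
December 2032 — 2nd Friday is 2032-12-10.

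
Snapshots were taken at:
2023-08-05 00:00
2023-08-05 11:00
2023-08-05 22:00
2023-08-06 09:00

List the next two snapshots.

Gaps: 11, 11, 11 hours — each event is 11 hours after the previous one.
2023-08-06 09:00 + 11 h = 2023-08-06 20:00.
2023-08-06 20:00 + 11 h = 2023-08-07 07:00.

2023-08-06 20:00, 2023-08-07 07:00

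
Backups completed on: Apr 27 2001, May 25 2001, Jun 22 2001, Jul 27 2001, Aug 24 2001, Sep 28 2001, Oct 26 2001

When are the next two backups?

All dates are Fridays, 28, 28, 35, 28, 35, 28 days apart.
Specifically, the 4th Friday of each month.
November 2001 — 4th Friday is Nov 23 2001.
4th Friday of December 2001: Dec 28 2001.

Nov 23 2001, Dec 28 2001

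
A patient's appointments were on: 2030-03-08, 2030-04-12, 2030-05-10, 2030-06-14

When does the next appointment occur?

2030-07-12

These are Fridays at 28- or 35-day spacing (35, 28, 35).
The pattern: 2nd Friday of the month.
July 2030 — 2nd Friday is 2030-07-12.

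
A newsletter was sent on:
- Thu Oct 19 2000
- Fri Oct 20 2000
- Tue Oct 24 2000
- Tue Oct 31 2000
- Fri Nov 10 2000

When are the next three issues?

Thu Nov 23 2000, Sat Dec 9 2000, Thu Dec 28 2000

Gaps: 1, 4, 7, 10 days — each gap is 3 larger than the previous one.
Next gap: 13 days. Fri Nov 10 2000 + 13 days = Thu Nov 23 2000.
Next gap: 16 days. Thu Nov 23 2000 + 16 days = Sat Dec 9 2000.
Next gap: 19 days. Sat Dec 9 2000 + 19 days = Thu Dec 28 2000.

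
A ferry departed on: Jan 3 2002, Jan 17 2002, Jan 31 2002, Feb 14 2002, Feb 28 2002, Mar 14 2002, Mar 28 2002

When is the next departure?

Apr 11 2002

Gaps between consecutive events: 14, 14, 14, 14, 14, 14 days — a constant 14-day interval.
Mar 28 2002 + 14 days = Apr 11 2002.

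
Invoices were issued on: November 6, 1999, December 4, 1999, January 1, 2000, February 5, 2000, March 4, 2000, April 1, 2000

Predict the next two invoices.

May 6, 2000; June 3, 2000

All dates are Saturdays, 28, 28, 35, 28, 28 days apart.
Specifically, the 1st Saturday of each month.
May 2000 — 1st Saturday is May 6, 2000.
June 2000 — 1st Saturday is June 3, 2000.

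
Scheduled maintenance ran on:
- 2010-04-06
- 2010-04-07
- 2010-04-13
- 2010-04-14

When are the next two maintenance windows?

The gap pattern 1, 6, 1 repeats every 2 events.
These are the Tuesdays and Wednesdays of each week.
The following Tuesday is 2010-04-20.
The following Wednesday is 2010-04-21.

2010-04-20, 2010-04-21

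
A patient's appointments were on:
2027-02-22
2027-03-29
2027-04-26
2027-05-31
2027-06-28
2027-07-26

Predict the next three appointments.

2027-08-30, 2027-09-27, 2027-10-25

Every date is a Monday; gaps 35, 28, 35, 28, 28 days.
Each is the last Monday of its month (at least one falls on the 29th or later, ruling out '4th Monday').
August 2027 ends with Monday 2027-08-30.
Last Monday of September 2027: 2027-09-27.
October 2027 ends with Monday 2027-10-25.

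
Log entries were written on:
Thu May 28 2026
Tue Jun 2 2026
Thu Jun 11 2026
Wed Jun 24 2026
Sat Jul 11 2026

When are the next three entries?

Sat Aug 1 2026, Wed Aug 26 2026, Thu Sep 24 2026

Intervals are 5, 9, 13, 17 days — an arithmetic progression with common difference 4.
Next gap: 21 days. Sat Jul 11 2026 + 21 days = Sat Aug 1 2026.
Next gap: 25 days. Sat Aug 1 2026 + 25 days = Wed Aug 26 2026.
Next gap: 29 days. Wed Aug 26 2026 + 29 days = Thu Sep 24 2026.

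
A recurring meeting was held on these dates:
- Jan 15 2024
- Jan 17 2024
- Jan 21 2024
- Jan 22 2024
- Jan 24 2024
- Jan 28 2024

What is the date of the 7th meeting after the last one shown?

Feb 12 2024

The gap pattern 2, 4, 1, 2, 4 repeats every 3 events.
These are the Mondays, Wednesdays and Sundays of each week.
The following Monday is Jan 29 2024.
Next Wednesday: Jan 31 2024.
The following Sunday is Feb 4 2024.
Next Monday: Feb 5 2024.
Next Wednesday: Feb 7 2024.
Next Sunday: Feb 11 2024.
Next Monday: Feb 12 2024.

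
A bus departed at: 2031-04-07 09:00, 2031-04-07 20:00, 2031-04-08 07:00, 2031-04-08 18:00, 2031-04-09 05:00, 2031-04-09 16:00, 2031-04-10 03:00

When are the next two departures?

Gaps: 11, 11, 11, 11, 11, 11 hours — each event is 11 hours after the previous one.
2031-04-10 03:00 + 11 h = 2031-04-10 14:00.
2031-04-10 14:00 + 11 h = 2031-04-11 01:00.

2031-04-10 14:00, 2031-04-11 01:00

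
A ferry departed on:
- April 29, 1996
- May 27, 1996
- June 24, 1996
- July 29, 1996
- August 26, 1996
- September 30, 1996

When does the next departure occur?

October 28, 1996

All Mondays; the gaps (28, 28, 35, 28, 35) vary with month length.
This is the last Monday of each month.
October 1996 ends with Monday October 28, 1996.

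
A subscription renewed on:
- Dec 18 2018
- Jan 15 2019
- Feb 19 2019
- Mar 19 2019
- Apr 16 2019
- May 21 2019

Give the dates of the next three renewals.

Jun 18 2019, Jul 16 2019, Aug 20 2019

All dates are Tuesdays, 28, 35, 28, 28, 35 days apart.
Specifically, the 3rd Tuesday of each month.
3rd Tuesday of June 2019: Jun 18 2019.
July 2019 — 3rd Tuesday is Jul 16 2019.
August 2019 — 3rd Tuesday is Aug 20 2019.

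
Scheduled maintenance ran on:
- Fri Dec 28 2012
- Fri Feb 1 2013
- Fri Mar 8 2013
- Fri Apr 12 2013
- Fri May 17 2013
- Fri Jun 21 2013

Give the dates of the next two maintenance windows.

Fri Jul 26 2013, Fri Aug 30 2013

Gaps between consecutive events: 35, 35, 35, 35, 35 days — a constant 35-day interval.
Fri Jun 21 2013 + 35 days = Fri Jul 26 2013.
Fri Jul 26 2013 + 35 days = Fri Aug 30 2013.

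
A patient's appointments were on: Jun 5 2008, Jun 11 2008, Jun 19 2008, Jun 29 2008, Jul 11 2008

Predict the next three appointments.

Jul 25 2008, Aug 10 2008, Aug 28 2008

Gaps: 6, 8, 10, 12 days — each gap is 2 larger than the previous one.
Next gap: 14 days. Jul 11 2008 + 14 days = Jul 25 2008.
Next gap: 16 days. Jul 25 2008 + 16 days = Aug 10 2008.
Next gap: 18 days. Aug 10 2008 + 18 days = Aug 28 2008.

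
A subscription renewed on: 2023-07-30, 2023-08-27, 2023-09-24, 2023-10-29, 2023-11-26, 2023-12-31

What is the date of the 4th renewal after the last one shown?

2024-04-28

Every date is a Sunday; gaps 28, 28, 35, 28, 35 days.
Each is the last Sunday of its month (at least one falls on the 29th or later, ruling out '4th Sunday').
Last Sunday of January 2024: 2024-01-28.
Last Sunday of February 2024: 2024-02-25.
Last Sunday of March 2024: 2024-03-31.
April 2024 ends with Sunday 2024-04-28.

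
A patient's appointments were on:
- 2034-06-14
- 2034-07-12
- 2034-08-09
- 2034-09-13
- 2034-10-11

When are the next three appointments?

These are Wednesdays at 28- or 35-day spacing (28, 28, 35, 28).
The pattern: 2nd Wednesday of the month.
November 2034 — 2nd Wednesday is 2034-11-08.
December 2034 — 2nd Wednesday is 2034-12-13.
2nd Wednesday of January 2035: 2035-01-10.

2034-11-08, 2034-12-13, 2035-01-10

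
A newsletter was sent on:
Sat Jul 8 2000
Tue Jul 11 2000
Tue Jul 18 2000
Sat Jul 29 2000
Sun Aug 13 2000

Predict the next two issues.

Intervals are 3, 7, 11, 15 days — an arithmetic progression with common difference 4.
Next gap: 19 days. Sun Aug 13 2000 + 19 days = Fri Sep 1 2000.
Next gap: 23 days. Fri Sep 1 2000 + 23 days = Sun Sep 24 2000.

Fri Sep 1 2000, Sun Sep 24 2000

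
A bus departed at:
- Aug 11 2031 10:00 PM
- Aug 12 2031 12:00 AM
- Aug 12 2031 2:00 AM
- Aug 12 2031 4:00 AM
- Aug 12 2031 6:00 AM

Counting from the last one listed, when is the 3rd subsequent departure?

Aug 12 2031 12:00 PM

The interval is a steady 2 hours (2, 2, 2, 2).
Aug 12 2031 6:00 AM + 2 h = Aug 12 2031 8:00 AM.
Aug 12 2031 8:00 AM + 2 h = Aug 12 2031 10:00 AM.
Aug 12 2031 10:00 AM + 2 h = Aug 12 2031 12:00 PM.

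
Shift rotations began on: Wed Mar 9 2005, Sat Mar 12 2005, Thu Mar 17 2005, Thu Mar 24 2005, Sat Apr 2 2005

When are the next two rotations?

Wed Apr 13 2005, Tue Apr 26 2005

The spacing grows by 2 each time: 3, 5, 7, 9 days.
Next gap: 11 days. Sat Apr 2 2005 + 11 days = Wed Apr 13 2005.
Next gap: 13 days. Wed Apr 13 2005 + 13 days = Tue Apr 26 2005.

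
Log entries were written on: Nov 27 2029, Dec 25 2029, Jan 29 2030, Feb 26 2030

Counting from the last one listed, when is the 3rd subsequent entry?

May 28 2030

These are Tuesdays with 28, 35, 28-day gaps.
Each is the final Tuesday of its month — Jan 29 2030 is past the 28th, so '4th Tuesday' doesn't fit.
March 2030 ends with Tuesday Mar 26 2030.
April 2030 ends with Tuesday Apr 30 2030.
Last Tuesday of May 2030: May 28 2030.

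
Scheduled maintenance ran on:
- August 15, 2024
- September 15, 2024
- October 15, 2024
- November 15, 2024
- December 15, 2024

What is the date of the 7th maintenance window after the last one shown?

July 15, 2025

Gaps: 31, 30, 31, 30 days — not constant. Every event is on the 15th of the month.
Pattern: the 15th of each month.
Next: January 2025 → January 15, 2025.
February 2025: February 15, 2025.
March 2025: March 15, 2025.
Next: April 2025 → April 15, 2025.
Next: May 2025 → May 15, 2025.
June 2025: June 15, 2025.
July 2025: July 15, 2025.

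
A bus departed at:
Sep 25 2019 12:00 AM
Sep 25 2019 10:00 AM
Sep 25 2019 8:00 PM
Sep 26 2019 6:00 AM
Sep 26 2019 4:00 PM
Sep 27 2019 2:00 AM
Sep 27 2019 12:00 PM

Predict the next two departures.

Sep 27 2019 10:00 PM, Sep 28 2019 8:00 AM

The interval is a steady 10 hours (10, 10, 10, 10, 10, 10).
Sep 27 2019 12:00 PM + 10 h = Sep 27 2019 10:00 PM.
Sep 27 2019 10:00 PM + 10 h = Sep 28 2019 8:00 AM.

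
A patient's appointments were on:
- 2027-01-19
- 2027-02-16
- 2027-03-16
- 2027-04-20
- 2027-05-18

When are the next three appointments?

All dates are Tuesdays, 28, 28, 35, 28 days apart.
Specifically, the 3rd Tuesday of each month.
June 2027 — 3rd Tuesday is 2027-06-15.
3rd Tuesday of July 2027: 2027-07-20.
August 2027 — 3rd Tuesday is 2027-08-17.

2027-06-15, 2027-07-20, 2027-08-17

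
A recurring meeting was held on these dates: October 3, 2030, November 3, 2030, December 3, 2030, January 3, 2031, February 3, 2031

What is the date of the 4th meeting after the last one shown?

June 3, 2031

Gaps: 31, 30, 31, 31 days — not constant. Every event is on the 3rd of the month.
Pattern: the 3rd of each month.
Next: March 2031 → March 3, 2031.
April 2031: April 3, 2031.
Next: May 2031 → May 3, 2031.
Next: June 2031 → June 3, 2031.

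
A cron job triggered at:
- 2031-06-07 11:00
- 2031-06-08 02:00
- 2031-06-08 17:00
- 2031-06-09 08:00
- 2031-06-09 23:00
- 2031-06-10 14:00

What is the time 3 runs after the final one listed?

Gaps: 15, 15, 15, 15, 15 hours — each event is 15 hours after the previous one.
2031-06-10 14:00 + 15 h = 2031-06-11 05:00.
2031-06-11 05:00 + 15 h = 2031-06-11 20:00.
2031-06-11 20:00 + 15 h = 2031-06-12 11:00.

2031-06-12 11:00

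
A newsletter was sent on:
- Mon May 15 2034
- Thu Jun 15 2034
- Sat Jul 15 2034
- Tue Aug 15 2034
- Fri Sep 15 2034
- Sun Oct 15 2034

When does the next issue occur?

Wed Nov 15 2034

Each date is the 15th; the gaps (31, 30, 31, 31, 30) track the month lengths.
The rule is the 15th of each month.
Next: November 2034 → Wed Nov 15 2034.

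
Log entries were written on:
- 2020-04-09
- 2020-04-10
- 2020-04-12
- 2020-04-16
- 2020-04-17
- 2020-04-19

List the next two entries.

2020-04-23, 2020-04-24

The gap pattern 1, 2, 4, 1, 2 repeats every 3 events.
These are the Thursdays, Fridays and Sundays of each week.
The following Thursday is 2020-04-23.
The following Friday is 2020-04-24.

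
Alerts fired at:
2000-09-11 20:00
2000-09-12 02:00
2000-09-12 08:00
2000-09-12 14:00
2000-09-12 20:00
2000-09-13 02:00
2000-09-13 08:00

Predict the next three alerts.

2000-09-13 14:00, 2000-09-13 20:00, 2000-09-14 02:00

Gaps: 6, 6, 6, 6, 6, 6 hours — each event is 6 hours after the previous one.
2000-09-13 08:00 + 6 h = 2000-09-13 14:00.
2000-09-13 14:00 + 6 h = 2000-09-13 20:00.
2000-09-13 20:00 + 6 h = 2000-09-14 02:00.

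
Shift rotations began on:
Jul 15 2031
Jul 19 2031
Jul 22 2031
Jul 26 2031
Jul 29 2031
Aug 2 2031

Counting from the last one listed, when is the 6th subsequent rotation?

Gaps: 4, 3, 4, 3, 4 days — not constant, but cyclic with period 2.
The events fall on every Tuesday and Saturday.
Next Tuesday: Aug 5 2031.
The following Saturday is Aug 9 2031.
The following Tuesday is Aug 12 2031.
The following Saturday is Aug 16 2031.
The following Tuesday is Aug 19 2031.
The following Saturday is Aug 23 2031.

Aug 23 2031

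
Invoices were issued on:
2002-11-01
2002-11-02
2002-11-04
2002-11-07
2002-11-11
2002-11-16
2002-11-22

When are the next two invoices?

The spacing grows by 1 each time: 1, 2, 3, 4, 5, 6 days.
Next gap: 7 days. 2002-11-22 + 7 days = 2002-11-29.
Next gap: 8 days. 2002-11-29 + 8 days = 2002-12-07.

2002-11-29, 2002-12-07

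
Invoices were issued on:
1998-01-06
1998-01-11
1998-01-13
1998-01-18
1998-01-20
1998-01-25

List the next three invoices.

The gap pattern 5, 2, 5, 2, 5 repeats every 2 events.
These are the Tuesdays and Sundays of each week.
The following Tuesday is 1998-01-27.
Next Sunday: 1998-02-01.
The following Tuesday is 1998-02-03.

1998-01-27, 1998-02-01, 1998-02-03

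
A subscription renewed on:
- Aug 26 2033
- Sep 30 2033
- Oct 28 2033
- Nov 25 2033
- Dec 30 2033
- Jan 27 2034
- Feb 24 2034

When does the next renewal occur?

Mar 31 2034

All Fridays; the gaps (35, 28, 28, 35, 28, 28) vary with month length.
This is the last Friday of each month.
Last Friday of March 2034: Mar 31 2034.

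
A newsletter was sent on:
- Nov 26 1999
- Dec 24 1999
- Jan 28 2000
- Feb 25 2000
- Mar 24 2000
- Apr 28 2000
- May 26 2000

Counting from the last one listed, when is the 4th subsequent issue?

All dates are Fridays, 28, 35, 28, 28, 35, 28 days apart.
Specifically, the 4th Friday of each month.
June 2000 — 4th Friday is Jun 23 2000.
July 2000 — 4th Friday is Jul 28 2000.
August 2000 — 4th Friday is Aug 25 2000.
September 2000 — 4th Friday is Sep 22 2000.

Sep 22 2000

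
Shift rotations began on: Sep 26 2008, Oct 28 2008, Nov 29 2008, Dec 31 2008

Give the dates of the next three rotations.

Gaps between consecutive events: 32, 32, 32 days — a constant 32-day interval.
Dec 31 2008 + 32 days = Feb 1 2009.
Feb 1 2009 + 32 days = Mar 5 2009.
Mar 5 2009 + 32 days = Apr 6 2009.

Feb 1 2009, Mar 5 2009, Apr 6 2009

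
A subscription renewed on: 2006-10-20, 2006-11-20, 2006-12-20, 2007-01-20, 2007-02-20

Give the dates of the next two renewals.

2007-03-20, 2007-04-20

The day-of-month is always 20 (31, 30, 31, 31 days between events).
So this recurs on the 20th of each month.
Next: March 2007 → 2007-03-20.
Next: April 2007 → 2007-04-20.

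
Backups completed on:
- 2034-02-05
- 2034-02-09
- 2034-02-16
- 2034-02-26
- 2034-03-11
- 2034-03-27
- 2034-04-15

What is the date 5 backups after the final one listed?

2034-09-02

Gaps: 4, 7, 10, 13, 16, 19 days — each gap is 3 larger than the previous one.
Next gap: 22 days. 2034-04-15 + 22 days = 2034-05-07.
Next gap: 25 days. 2034-05-07 + 25 days = 2034-06-01.
Next gap: 28 days. 2034-06-01 + 28 days = 2034-06-29.
Next gap: 31 days. 2034-06-29 + 31 days = 2034-07-30.
Next gap: 34 days. 2034-07-30 + 34 days = 2034-09-02.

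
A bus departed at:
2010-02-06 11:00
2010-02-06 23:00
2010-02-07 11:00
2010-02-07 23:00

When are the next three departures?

The interval is a steady 12 hours (12, 12, 12).
2010-02-07 23:00 + 12 h = 2010-02-08 11:00.
2010-02-08 11:00 + 12 h = 2010-02-08 23:00.
2010-02-08 23:00 + 12 h = 2010-02-09 11:00.

2010-02-08 11:00, 2010-02-08 23:00, 2010-02-09 11:00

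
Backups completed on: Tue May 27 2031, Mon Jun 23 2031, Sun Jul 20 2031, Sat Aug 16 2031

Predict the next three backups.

Fri Sep 12 2031, Thu Oct 9 2031, Wed Nov 5 2031

Every event comes 27 days after the last (27, 27, 27).
Sat Aug 16 2031 + 27 days = Fri Sep 12 2031.
Fri Sep 12 2031 + 27 days = Thu Oct 9 2031.
Thu Oct 9 2031 + 27 days = Wed Nov 5 2031.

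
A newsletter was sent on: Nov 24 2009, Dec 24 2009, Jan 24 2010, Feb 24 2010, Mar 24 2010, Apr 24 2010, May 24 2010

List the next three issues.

Gaps: 30, 31, 31, 28, 31, 30 days — not constant. Every event is on the 24th of the month.
Pattern: the 24th of each month.
June 2010: Jun 24 2010.
Next: July 2010 → Jul 24 2010.
August 2010: Aug 24 2010.

Jun 24 2010, Jul 24 2010, Aug 24 2010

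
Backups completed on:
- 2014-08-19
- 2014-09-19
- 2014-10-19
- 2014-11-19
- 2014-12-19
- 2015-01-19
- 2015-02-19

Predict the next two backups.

2015-03-19, 2015-04-19

The day-of-month is always 19 (31, 30, 31, 30, 31, 31 days between events).
So this recurs on the 19th of each month.
Next: March 2015 → 2015-03-19.
Next: April 2015 → 2015-04-19.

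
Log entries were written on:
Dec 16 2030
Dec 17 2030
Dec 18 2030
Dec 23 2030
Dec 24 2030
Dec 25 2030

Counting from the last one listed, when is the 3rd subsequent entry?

Every event lands on a Monday or Tuesday or Wednesday (gaps cycle 1, 1, 5, 1, 1).
So the schedule is: every Monday, Tuesday and Wednesday.
The following Monday is Dec 30 2030.
The following Tuesday is Dec 31 2030.
The following Wednesday is Jan 1 2031.

Jan 1 2031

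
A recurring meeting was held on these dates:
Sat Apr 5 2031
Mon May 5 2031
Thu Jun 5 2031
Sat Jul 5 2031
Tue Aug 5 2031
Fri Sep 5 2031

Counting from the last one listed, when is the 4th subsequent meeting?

Mon Jan 5 2032

The day-of-month is always 5 (30, 31, 30, 31, 31 days between events).
So this recurs on the 5th of each month.
Next: October 2031 → Sun Oct 5 2031.
November 2031: Wed Nov 5 2031.
Next: December 2031 → Fri Dec 5 2031.
Next: January 2032 → Mon Jan 5 2032.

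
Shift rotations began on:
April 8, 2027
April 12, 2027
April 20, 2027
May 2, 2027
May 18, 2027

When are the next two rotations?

June 7, 2027; July 1, 2027

The spacing grows by 4 each time: 4, 8, 12, 16 days.
Next gap: 20 days. May 18, 2027 + 20 days = June 7, 2027.
Next gap: 24 days. June 7, 2027 + 24 days = July 1, 2027.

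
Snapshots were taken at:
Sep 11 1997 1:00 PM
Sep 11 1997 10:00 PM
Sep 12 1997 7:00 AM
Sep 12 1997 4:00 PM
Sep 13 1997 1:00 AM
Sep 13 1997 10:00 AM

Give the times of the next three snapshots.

Gaps: 9, 9, 9, 9, 9 hours — each event is 9 hours after the previous one.
Sep 13 1997 10:00 AM + 9 h = Sep 13 1997 7:00 PM.
Sep 13 1997 7:00 PM + 9 h = Sep 14 1997 4:00 AM.
Sep 14 1997 4:00 AM + 9 h = Sep 14 1997 1:00 PM.

Sep 13 1997 7:00 PM, Sep 14 1997 4:00 AM, Sep 14 1997 1:00 PM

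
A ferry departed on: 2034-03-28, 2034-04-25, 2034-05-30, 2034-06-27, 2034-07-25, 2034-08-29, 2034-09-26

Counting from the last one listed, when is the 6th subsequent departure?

All Tuesdays; the gaps (28, 35, 28, 28, 35, 28) vary with month length.
This is the last Tuesday of each month.
October 2034 ends with Tuesday 2034-10-31.
November 2034 ends with Tuesday 2034-11-28.
December 2034 ends with Tuesday 2034-12-26.
January 2035 ends with Tuesday 2035-01-30.
February 2035 ends with Tuesday 2035-02-27.
Last Tuesday of March 2035: 2035-03-27.

2035-03-27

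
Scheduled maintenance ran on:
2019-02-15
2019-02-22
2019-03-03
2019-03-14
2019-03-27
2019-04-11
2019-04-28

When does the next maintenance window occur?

Gaps: 7, 9, 11, 13, 15, 17 days — each gap is 2 larger than the previous one.
Next gap: 19 days. 2019-04-28 + 19 days = 2019-05-17.

2019-05-17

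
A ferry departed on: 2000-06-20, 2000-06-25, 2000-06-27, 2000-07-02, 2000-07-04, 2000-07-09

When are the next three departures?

2000-07-11, 2000-07-16, 2000-07-18

Every event lands on a Tuesday or Sunday (gaps cycle 5, 2, 5, 2, 5).
So the schedule is: every Tuesday and Sunday.
The following Tuesday is 2000-07-11.
The following Sunday is 2000-07-16.
The following Tuesday is 2000-07-18.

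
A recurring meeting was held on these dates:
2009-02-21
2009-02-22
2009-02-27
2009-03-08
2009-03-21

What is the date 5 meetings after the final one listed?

2009-07-24

Intervals are 1, 5, 9, 13 days — an arithmetic progression with common difference 4.
Next gap: 17 days. 2009-03-21 + 17 days = 2009-04-07.
Next gap: 21 days. 2009-04-07 + 21 days = 2009-04-28.
Next gap: 25 days. 2009-04-28 + 25 days = 2009-05-23.
Next gap: 29 days. 2009-05-23 + 29 days = 2009-06-21.
Next gap: 33 days. 2009-06-21 + 33 days = 2009-07-24.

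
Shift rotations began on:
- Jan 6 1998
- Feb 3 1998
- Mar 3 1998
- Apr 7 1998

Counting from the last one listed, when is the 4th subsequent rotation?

All dates are Tuesdays, 28, 28, 35 days apart.
Specifically, the 1st Tuesday of each month.
May 1998 — 1st Tuesday is May 5 1998.
1st Tuesday of June 1998: Jun 2 1998.
1st Tuesday of July 1998: Jul 7 1998.
August 1998 — 1st Tuesday is Aug 4 1998.

Aug 4 1998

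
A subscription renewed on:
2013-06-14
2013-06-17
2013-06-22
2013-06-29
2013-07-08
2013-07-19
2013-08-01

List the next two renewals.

2013-08-16, 2013-09-02

Intervals are 3, 5, 7, 9, 11, 13 days — an arithmetic progression with common difference 2.
Next gap: 15 days. 2013-08-01 + 15 days = 2013-08-16.
Next gap: 17 days. 2013-08-16 + 17 days = 2013-09-02.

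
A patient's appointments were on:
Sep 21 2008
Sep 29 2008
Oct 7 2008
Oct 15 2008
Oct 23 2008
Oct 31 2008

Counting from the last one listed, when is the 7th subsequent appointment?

Gaps between consecutive events: 8, 8, 8, 8, 8 days — a constant 8-day interval.
Oct 31 2008 + 8 days = Nov 8 2008.
Nov 8 2008 + 8 days = Nov 16 2008.
Nov 16 2008 + 8 days = Nov 24 2008.
Nov 24 2008 + 8 days = Dec 2 2008.
Dec 2 2008 + 8 days = Dec 10 2008.
Dec 10 2008 + 8 days = Dec 18 2008.
Dec 18 2008 + 8 days = Dec 26 2008.

Dec 26 2008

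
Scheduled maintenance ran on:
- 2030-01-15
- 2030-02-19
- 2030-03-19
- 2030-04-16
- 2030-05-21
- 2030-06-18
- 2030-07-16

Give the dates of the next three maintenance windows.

2030-08-20, 2030-09-17, 2030-10-15

Gaps: 35, 28, 28, 35, 28, 28 days — a mix of 28 and 35. Every date is a Tuesday.
Each is the 3rd Tuesday of its month.
August 2030 — 3rd Tuesday is 2030-08-20.
3rd Tuesday of September 2030: 2030-09-17.
October 2030 — 3rd Tuesday is 2030-10-15.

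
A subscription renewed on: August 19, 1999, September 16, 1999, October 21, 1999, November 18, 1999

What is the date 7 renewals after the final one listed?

Gaps: 28, 35, 28 days — a mix of 28 and 35. Every date is a Thursday.
Each is the 3rd Thursday of its month.
3rd Thursday of December 1999: December 16, 1999.
January 2000 — 3rd Thursday is January 20, 2000.
3rd Thursday of February 2000: February 17, 2000.
March 2000 — 3rd Thursday is March 16, 2000.
April 2000 — 3rd Thursday is April 20, 2000.
May 2000 — 3rd Thursday is May 18, 2000.
3rd Thursday of June 2000: June 15, 2000.

June 15, 2000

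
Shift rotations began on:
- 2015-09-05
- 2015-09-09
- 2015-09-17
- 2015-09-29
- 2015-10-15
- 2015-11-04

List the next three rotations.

2015-11-28, 2015-12-26, 2016-01-27

Gaps: 4, 8, 12, 16, 20 days — each gap is 4 larger than the previous one.
Next gap: 24 days. 2015-11-04 + 24 days = 2015-11-28.
Next gap: 28 days. 2015-11-28 + 28 days = 2015-12-26.
Next gap: 32 days. 2015-12-26 + 32 days = 2016-01-27.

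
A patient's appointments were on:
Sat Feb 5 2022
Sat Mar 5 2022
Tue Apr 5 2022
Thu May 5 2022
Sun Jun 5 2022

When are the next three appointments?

Tue Jul 5 2022, Fri Aug 5 2022, Mon Sep 5 2022

The day-of-month is always 5 (28, 31, 30, 31 days between events).
So this recurs on the 5th of each month.
Next: July 2022 → Tue Jul 5 2022.
August 2022: Fri Aug 5 2022.
Next: September 2022 → Mon Sep 5 2022.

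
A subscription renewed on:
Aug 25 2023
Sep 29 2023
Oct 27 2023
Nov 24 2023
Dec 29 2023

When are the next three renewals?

These are Fridays with 35, 28, 28, 35-day gaps.
Each is the final Friday of its month — Sep 29 2023 is past the 28th, so '4th Friday' doesn't fit.
January 2024 ends with Friday Jan 26 2024.
Last Friday of February 2024: Feb 23 2024.
March 2024 ends with Friday Mar 29 2024.

Jan 26 2024, Feb 23 2024, Mar 29 2024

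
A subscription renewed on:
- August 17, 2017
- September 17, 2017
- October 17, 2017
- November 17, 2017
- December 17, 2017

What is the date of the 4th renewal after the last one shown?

Each date is the 17th; the gaps (31, 30, 31, 30) track the month lengths.
The rule is the 17th of each month.
Next: January 2018 → January 17, 2018.
Next: February 2018 → February 17, 2018.
Next: March 2018 → March 17, 2018.
April 2018: April 17, 2018.

April 17, 2018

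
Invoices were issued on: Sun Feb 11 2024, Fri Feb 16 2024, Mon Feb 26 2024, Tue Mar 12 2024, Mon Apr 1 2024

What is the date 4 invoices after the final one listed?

The spacing grows by 5 each time: 5, 10, 15, 20 days.
Next gap: 25 days. Mon Apr 1 2024 + 25 days = Fri Apr 26 2024.
Next gap: 30 days. Fri Apr 26 2024 + 30 days = Sun May 26 2024.
Next gap: 35 days. Sun May 26 2024 + 35 days = Sun Jun 30 2024.
Next gap: 40 days. Sun Jun 30 2024 + 40 days = Fri Aug 9 2024.

Fri Aug 9 2024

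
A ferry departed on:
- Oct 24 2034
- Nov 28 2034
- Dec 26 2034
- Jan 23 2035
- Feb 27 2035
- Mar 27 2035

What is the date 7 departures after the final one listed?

These are Tuesdays at 28- or 35-day spacing (35, 28, 28, 35, 28).
The pattern: 4th Tuesday of the month.
April 2035 — 4th Tuesday is Apr 24 2035.
4th Tuesday of May 2035: May 22 2035.
4th Tuesday of June 2035: Jun 26 2035.
4th Tuesday of July 2035: Jul 24 2035.
August 2035 — 4th Tuesday is Aug 28 2035.
4th Tuesday of September 2035: Sep 25 2035.
4th Tuesday of October 2035: Oct 23 2035.

Oct 23 2035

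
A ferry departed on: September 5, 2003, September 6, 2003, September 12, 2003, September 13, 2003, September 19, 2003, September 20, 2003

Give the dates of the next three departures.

September 26, 2003; September 27, 2003; October 3, 2003

Gaps: 1, 6, 1, 6, 1 days — not constant, but cyclic with period 2.
The events fall on every Friday and Saturday.
Next Friday: September 26, 2003.
Next Saturday: September 27, 2003.
Next Friday: October 3, 2003.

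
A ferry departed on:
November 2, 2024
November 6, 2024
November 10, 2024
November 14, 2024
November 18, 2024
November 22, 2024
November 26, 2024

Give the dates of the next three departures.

The spacing is 4, 4, 4, 4, 4, 4 days — always 4 days.
November 26, 2024 + 4 days = November 30, 2024.
November 30, 2024 + 4 days = December 4, 2024.
December 4, 2024 + 4 days = December 8, 2024.

November 30, 2024; December 4, 2024; December 8, 2024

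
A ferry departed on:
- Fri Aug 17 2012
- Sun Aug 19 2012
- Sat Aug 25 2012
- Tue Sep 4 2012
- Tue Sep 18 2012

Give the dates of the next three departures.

Sat Oct 6 2012, Sun Oct 28 2012, Fri Nov 23 2012

Intervals are 2, 6, 10, 14 days — an arithmetic progression with common difference 4.
Next gap: 18 days. Tue Sep 18 2012 + 18 days = Sat Oct 6 2012.
Next gap: 22 days. Sat Oct 6 2012 + 22 days = Sun Oct 28 2012.
Next gap: 26 days. Sun Oct 28 2012 + 26 days = Fri Nov 23 2012.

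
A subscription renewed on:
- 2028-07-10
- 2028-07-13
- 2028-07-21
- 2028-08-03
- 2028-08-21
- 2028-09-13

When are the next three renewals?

2028-10-11, 2028-11-13, 2028-12-21

Gaps: 3, 8, 13, 18, 23 days — each gap is 5 larger than the previous one.
Next gap: 28 days. 2028-09-13 + 28 days = 2028-10-11.
Next gap: 33 days. 2028-10-11 + 33 days = 2028-11-13.
Next gap: 38 days. 2028-11-13 + 38 days = 2028-12-21.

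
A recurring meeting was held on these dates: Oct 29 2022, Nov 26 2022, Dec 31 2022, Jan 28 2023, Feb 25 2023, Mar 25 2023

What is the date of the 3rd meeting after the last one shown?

All Saturdays; the gaps (28, 35, 28, 28, 28) vary with month length.
This is the last Saturday of each month.
Last Saturday of April 2023: Apr 29 2023.
Last Saturday of May 2023: May 27 2023.
Last Saturday of June 2023: Jun 24 2023.

Jun 24 2023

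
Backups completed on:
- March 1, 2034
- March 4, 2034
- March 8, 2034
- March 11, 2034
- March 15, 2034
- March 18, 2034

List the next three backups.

Gaps: 3, 4, 3, 4, 3 days — not constant, but cyclic with period 2.
The events fall on every Wednesday and Saturday.
Next Wednesday: March 22, 2034.
Next Saturday: March 25, 2034.
Next Wednesday: March 29, 2034.

March 22, 2034; March 25, 2034; March 29, 2034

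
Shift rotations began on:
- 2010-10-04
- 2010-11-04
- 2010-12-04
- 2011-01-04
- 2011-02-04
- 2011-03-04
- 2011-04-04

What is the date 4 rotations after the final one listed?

2011-08-04

The day-of-month is always 4 (31, 30, 31, 31, 28, 31 days between events).
So this recurs on the 4th of each month.
May 2011: 2011-05-04.
Next: June 2011 → 2011-06-04.
July 2011: 2011-07-04.
Next: August 2011 → 2011-08-04.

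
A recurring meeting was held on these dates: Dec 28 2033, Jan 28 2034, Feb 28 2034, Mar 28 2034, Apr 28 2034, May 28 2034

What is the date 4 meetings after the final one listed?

Each date is the 28th; the gaps (31, 31, 28, 31, 30) track the month lengths.
The rule is the 28th of each month.
June 2034: Jun 28 2034.
July 2034: Jul 28 2034.
August 2034: Aug 28 2034.
Next: September 2034 → Sep 28 2034.

Sep 28 2034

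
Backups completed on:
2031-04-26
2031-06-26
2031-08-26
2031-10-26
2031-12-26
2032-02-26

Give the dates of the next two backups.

The day-of-month is always 26 (61, 61, 61, 61, 62 days between events).
So this recurs on the 26th of every 2 months.
April 2032: 2032-04-26.
Next: June 2032 → 2032-06-26.

2032-04-26, 2032-06-26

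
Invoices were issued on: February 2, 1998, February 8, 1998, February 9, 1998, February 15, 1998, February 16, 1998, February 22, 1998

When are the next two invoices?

Gaps: 6, 1, 6, 1, 6 days — not constant, but cyclic with period 2.
The events fall on every Monday and Sunday.
Next Monday: February 23, 1998.
Next Sunday: March 1, 1998.

February 23, 1998; March 1, 1998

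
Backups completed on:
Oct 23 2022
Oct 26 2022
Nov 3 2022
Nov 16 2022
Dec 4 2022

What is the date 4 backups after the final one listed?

Intervals are 3, 8, 13, 18 days — an arithmetic progression with common difference 5.
Next gap: 23 days. Dec 4 2022 + 23 days = Dec 27 2022.
Next gap: 28 days. Dec 27 2022 + 28 days = Jan 24 2023.
Next gap: 33 days. Jan 24 2023 + 33 days = Feb 26 2023.
Next gap: 38 days. Feb 26 2023 + 38 days = Apr 5 2023.

Apr 5 2023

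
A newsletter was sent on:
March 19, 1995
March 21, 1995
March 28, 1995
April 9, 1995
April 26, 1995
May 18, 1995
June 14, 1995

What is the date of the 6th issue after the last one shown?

March 7, 1996

Gaps: 2, 7, 12, 17, 22, 27 days — each gap is 5 larger than the previous one.
Next gap: 32 days. June 14, 1995 + 32 days = July 16, 1995.
Next gap: 37 days. July 16, 1995 + 37 days = August 22, 1995.
Next gap: 42 days. August 22, 1995 + 42 days = October 3, 1995.
Next gap: 47 days. October 3, 1995 + 47 days = November 19, 1995.
Next gap: 52 days. November 19, 1995 + 52 days = January 10, 1996.
Next gap: 57 days. January 10, 1996 + 57 days = March 7, 1996.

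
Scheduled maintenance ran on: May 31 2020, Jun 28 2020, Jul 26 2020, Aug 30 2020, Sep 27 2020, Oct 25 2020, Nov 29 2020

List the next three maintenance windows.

Every date is a Sunday; gaps 28, 28, 35, 28, 28, 35 days.
Each is the last Sunday of its month (at least one falls on the 29th or later, ruling out '4th Sunday').
December 2020 ends with Sunday Dec 27 2020.
January 2021 ends with Sunday Jan 31 2021.
Last Sunday of February 2021: Feb 28 2021.

Dec 27 2020, Jan 31 2021, Feb 28 2021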